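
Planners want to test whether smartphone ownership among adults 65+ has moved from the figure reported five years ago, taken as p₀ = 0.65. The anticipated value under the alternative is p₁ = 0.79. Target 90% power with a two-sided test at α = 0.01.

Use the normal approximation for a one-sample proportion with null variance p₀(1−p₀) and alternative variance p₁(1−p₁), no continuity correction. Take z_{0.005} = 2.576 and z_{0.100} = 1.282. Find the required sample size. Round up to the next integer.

n = 157

n = [z_{α/2}·√(p₀q₀) + z_β·√(p₁q₁)]² / (p₁ − p₀)²
  = [2.576·√(0.65·0.35) + 1.282·√(0.79·0.21)]² / (0.14)²
  = [2.576·0.4770 + 1.282·0.4073]² / 0.0196
  = [1.7508]² / 0.0196
  = 156.40
Round up → n = 157.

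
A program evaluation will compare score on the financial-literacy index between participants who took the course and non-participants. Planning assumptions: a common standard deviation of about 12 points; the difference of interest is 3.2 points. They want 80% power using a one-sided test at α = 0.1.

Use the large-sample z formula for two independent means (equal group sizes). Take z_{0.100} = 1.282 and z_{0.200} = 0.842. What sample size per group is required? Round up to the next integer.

n = (z_α + z_β)² · (σ₁² + σ₂²) / δ²
  = (1.282 + 0.842)² · (2·12² = 288) / 3.2²
  = 4.5114 · 288 / 10.24
  = 126.88
Round up → n = 127 per group.

n = 127 per group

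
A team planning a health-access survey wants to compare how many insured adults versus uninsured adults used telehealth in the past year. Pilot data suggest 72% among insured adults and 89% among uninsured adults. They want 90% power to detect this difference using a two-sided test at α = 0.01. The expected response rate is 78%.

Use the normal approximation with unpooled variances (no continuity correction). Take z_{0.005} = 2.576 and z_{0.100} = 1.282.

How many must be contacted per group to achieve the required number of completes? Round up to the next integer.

n = (z_{α/2} + z_β)² · [p₁(1−p₁) + p₂(1−p₂)] / (p₁ − p₂)²
  = (2.576 + 1.282)² · (0.72·0.28 + 0.89·0.11) / (-0.17)²
  = (3.858)² · (0.2016 + 0.0979) / 0.0289
  = 14.8842 · 0.2995 / 0.0289
  = 154.25
Adjust for 78% response: 154.25 / 0.78 = 197.76.
Round up → n = 198 per group.

n = 198 per group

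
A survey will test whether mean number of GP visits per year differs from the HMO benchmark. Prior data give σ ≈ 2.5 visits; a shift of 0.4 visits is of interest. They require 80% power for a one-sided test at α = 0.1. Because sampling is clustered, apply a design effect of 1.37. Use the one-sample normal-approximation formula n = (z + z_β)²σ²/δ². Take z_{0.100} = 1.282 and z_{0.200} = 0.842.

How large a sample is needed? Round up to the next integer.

n = (z_α + z_β)² · σ² / δ²
  = (1.282 + 0.842)² · 2.5² / 0.4²
  = 4.5114 · 6.25 / 0.16
  = 176.23
Design effect: 1.37 × 176.23 = 241.43.
Round up → n = 242.

n = 242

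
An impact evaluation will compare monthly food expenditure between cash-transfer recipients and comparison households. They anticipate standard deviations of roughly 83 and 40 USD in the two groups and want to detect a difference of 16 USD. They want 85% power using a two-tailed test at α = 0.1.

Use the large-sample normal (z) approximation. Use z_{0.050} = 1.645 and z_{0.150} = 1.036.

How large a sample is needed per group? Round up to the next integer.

n = 239 per group

n = (z_{α/2} + z_β)² · (σ₁² + σ₂²) / δ²
  = (1.645 + 1.036)² · (83² + 40² = 8489) / 16²
  = 7.1878 · 8489 / 256
  = 238.35
Round up → n = 239 per group.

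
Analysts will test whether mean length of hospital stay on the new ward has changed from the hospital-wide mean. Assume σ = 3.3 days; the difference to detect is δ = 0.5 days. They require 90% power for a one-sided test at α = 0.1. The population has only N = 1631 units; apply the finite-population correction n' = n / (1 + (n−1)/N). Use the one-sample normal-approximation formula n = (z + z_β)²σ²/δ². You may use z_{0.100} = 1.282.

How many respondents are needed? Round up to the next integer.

n = (z_α + z_β)² · σ² / δ²
  = (1.282 + 1.282)² · 3.3² / 0.5²
  = 6.5741 · 10.89 / 0.25
  = 286.37
Finite-population correction (N = 1631): 286.37 / (1 + (286.37 − 1)/1631) = 243.72.
Round up → n = 244.

n = 244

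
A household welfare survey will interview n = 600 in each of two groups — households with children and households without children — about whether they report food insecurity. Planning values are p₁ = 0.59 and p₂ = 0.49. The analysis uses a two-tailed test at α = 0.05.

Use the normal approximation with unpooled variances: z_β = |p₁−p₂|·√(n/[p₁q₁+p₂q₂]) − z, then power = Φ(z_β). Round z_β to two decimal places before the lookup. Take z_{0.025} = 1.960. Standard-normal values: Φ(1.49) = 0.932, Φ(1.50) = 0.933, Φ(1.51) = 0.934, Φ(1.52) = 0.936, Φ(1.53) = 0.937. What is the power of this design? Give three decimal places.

Power ≈ 0.937

z_β = |p₁−p₂|·√(n/[p₁q₁+p₂q₂]) − z_{α/2}
    = 0.10 · √(600/0.4918) − 1.960
    = 0.10 · 34.9286 − 1.960
    = 3.4929 − 1.960 = 1.5329 → 1.53
Power = Φ(1.53) = 0.937.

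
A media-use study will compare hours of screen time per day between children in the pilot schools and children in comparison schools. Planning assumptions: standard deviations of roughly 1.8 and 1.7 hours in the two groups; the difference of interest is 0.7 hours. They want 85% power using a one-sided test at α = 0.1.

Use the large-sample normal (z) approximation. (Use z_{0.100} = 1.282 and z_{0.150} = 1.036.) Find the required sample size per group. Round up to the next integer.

n = (z_α + z_β)² · (σ₁² + σ₂²) / δ²
  = (1.282 + 1.036)² · (1.8² + 1.7² = 6.13) / 0.7²
  = 5.3731 · 6.13 / 0.49
  = 67.22
Round up → n = 68 per group.

n = 68 per group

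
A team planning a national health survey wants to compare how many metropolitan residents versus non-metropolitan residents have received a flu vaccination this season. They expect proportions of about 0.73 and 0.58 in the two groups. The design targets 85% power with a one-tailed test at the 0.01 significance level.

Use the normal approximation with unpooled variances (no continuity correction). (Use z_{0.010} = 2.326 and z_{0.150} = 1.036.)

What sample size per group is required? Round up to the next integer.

n = 222 per group

n = (z_α + z_β)² · [p₁(1−p₁) + p₂(1−p₂)] / (p₁ − p₂)²
  = (2.326 + 1.036)² · (0.73·0.27 + 0.58·0.42) / (0.15)²
  = (3.362)² · (0.1971 + 0.2436) / 0.0225
  = 11.3030 · 0.4407 / 0.0225
  = 221.39
Round up → n = 222 per group.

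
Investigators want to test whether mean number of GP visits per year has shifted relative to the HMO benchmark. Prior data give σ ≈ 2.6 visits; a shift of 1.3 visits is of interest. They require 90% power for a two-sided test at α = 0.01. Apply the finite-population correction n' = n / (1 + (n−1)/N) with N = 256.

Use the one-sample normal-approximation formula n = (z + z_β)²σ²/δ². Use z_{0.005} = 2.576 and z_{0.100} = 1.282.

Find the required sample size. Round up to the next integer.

n = (z_{α/2} + z_β)² · σ² / δ²
  = (2.576 + 1.282)² · 2.6² / 1.3²
  = 14.8842 · 6.76 / 1.69
  = 59.54
Finite-population correction (N = 256): 59.54 / (1 + (59.54 − 1)/256) = 48.46.
Round up → n = 49.

n = 49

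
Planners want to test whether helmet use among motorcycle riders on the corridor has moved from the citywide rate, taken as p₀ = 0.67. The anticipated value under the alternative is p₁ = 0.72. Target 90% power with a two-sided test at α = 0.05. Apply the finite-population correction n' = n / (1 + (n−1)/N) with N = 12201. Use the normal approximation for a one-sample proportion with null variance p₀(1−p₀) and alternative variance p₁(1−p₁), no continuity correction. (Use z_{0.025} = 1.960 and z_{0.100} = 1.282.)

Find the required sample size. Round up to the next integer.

n = 836

n = [z_{α/2}·√(p₀q₀) + z_β·√(p₁q₁)]² / (p₁ − p₀)²
  = [1.960·√(0.67·0.33) + 1.282·√(0.72·0.28)]² / (0.05)²
  = [1.960·0.4702 + 1.282·0.4490]² / 0.0025
  = [1.4972]² / 0.0025
  = 896.68
Finite-population correction (N = 12201): 896.68 / (1 + (896.68 − 1)/12201) = 835.36.
Round up → n = 836.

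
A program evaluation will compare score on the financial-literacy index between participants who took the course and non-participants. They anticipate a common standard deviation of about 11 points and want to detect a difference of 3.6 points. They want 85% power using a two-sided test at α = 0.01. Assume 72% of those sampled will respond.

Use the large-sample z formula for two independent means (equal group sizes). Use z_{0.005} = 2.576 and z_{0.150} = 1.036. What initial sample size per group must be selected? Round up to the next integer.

n = (z_{α/2} + z_β)² · (σ₁² + σ₂²) / δ²
  = (2.576 + 1.036)² · (2·11² = 242) / 3.6²
  = 13.0465 · 242 / 12.96
  = 243.62
Adjust for 72% response: 243.62 / 0.72 = 338.36.
Round up → n = 339 per group.

n = 339 per group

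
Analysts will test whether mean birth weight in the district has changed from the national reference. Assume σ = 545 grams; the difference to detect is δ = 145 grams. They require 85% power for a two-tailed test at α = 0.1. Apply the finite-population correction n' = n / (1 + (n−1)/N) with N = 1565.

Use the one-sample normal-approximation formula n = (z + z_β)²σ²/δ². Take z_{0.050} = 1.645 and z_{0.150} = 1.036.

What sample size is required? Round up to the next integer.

n = (z_{α/2} + z_β)² · σ² / δ²
  = (1.645 + 1.036)² · 545² / 145²
  = 7.1878 · 297025 / 21025
  = 101.54
Finite-population correction (N = 1565): 101.54 / (1 + (101.54 − 1)/1565) = 95.41.
Round up → n = 96.

n = 96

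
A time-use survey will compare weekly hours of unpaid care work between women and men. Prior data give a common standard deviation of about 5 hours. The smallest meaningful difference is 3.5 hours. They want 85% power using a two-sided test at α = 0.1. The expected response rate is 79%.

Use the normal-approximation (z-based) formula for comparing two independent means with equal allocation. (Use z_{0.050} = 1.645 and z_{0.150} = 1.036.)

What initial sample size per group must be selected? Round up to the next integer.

n = (z_{α/2} + z_β)² · (σ₁² + σ₂²) / δ²
  = (1.645 + 1.036)² · (2·5² = 50) / 3.5²
  = 7.1878 · 50 / 12.25
  = 29.34
Adjust for 79% response: 29.34 / 0.79 = 37.14.
Round up → n = 38 per group.

n = 38 per group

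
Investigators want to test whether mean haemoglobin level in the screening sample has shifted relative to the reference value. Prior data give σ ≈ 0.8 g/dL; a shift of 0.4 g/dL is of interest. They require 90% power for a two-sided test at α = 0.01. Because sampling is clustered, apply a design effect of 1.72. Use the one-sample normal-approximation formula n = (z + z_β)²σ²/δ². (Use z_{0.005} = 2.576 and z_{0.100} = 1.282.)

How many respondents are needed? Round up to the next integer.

n = 103

n = (z_{α/2} + z_β)² · σ² / δ²
  = (2.576 + 1.282)² · 0.8² / 0.4²
  = 14.8842 · 0.64 / 0.16
  = 59.54
Design effect: 1.72 × 59.54 = 102.40.
Round up → n = 103.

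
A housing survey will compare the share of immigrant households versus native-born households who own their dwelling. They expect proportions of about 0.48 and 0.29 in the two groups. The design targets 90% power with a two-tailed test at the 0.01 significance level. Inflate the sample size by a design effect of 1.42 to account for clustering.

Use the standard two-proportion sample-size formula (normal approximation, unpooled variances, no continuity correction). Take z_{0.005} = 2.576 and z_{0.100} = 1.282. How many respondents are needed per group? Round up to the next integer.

n = (z_{α/2} + z_β)² · [p₁(1−p₁) + p₂(1−p₂)] / (p₁ − p₂)²
  = (2.576 + 1.282)² · (0.48·0.52 + 0.29·0.71) / (0.19)²
  = (3.858)² · (0.2496 + 0.2059) / 0.0361
  = 14.8842 · 0.4555 / 0.0361
  = 187.80
Design effect: 1.42 × 187.80 = 266.68.
Round up → n = 267 per group.

n = 267 per group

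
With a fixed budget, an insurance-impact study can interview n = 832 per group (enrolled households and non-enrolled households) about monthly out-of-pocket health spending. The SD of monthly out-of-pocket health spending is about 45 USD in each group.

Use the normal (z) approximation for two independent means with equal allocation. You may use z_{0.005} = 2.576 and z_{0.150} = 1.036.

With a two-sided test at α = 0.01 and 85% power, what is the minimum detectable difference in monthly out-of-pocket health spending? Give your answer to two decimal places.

Minimum detectable difference ≈ 7.97 USD

δ = (z_{α/2} + z_β) · √((σ₁²+σ₂²)/n)
  = (2.576 + 1.036) · √(4050/832)
  = 3.612 · √4.8678
  = 3.612 · 2.2063
  = 7.9692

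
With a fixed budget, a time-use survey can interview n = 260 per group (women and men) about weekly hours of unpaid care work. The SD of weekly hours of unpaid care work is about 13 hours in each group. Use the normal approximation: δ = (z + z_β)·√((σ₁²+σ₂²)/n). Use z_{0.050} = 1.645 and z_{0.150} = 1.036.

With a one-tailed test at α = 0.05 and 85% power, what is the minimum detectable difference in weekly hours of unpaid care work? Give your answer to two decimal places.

δ = (z_α + z_β) · √((σ₁²+σ₂²)/n)
  = (1.645 + 1.036) · √(338/260)
  = 2.681 · √1.3
  = 2.681 · 1.1402
  = 3.0568

Minimum detectable difference ≈ 3.06 hours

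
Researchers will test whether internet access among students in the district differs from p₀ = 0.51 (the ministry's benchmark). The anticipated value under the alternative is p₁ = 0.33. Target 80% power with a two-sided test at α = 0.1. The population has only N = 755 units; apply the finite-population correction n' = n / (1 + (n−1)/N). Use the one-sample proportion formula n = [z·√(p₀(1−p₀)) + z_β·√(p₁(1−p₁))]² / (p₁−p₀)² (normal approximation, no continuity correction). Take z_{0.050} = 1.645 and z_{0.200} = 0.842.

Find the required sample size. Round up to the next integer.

n = [z_{α/2}·√(p₀q₀) + z_β·√(p₁q₁)]² / (p₁ − p₀)²
  = [1.645·√(0.51·0.49) + 0.842·√(0.33·0.67)]² / (-0.18)²
  = [1.645·0.4999 + 0.842·0.4702]² / 0.0324
  = [1.2183]² / 0.0324
  = 45.81
Finite-population correction (N = 755): 45.81 / (1 + (45.81 − 1)/755) = 43.24.
Round up → n = 44.

n = 44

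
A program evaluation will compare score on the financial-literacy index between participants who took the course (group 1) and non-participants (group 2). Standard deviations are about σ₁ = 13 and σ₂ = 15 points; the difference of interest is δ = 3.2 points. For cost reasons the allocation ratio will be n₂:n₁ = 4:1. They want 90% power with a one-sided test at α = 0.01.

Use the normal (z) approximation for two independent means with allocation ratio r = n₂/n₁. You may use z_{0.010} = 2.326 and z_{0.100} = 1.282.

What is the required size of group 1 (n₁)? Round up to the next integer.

n₁ = 287

n₁ = (z_α + z_β)² · (σ₁² + σ₂²/r) / δ²
   = (2.326 + 1.282)² · (13² + 15²/4) / 3.2²
   = 13.0177 · (169 + 56.25) / 10.24
   = 13.0177 · 225.25 / 10.24
   = 286.35
Round up → n₁ = 287; n₂ = r·n₁ = 4 × 287 = 1148.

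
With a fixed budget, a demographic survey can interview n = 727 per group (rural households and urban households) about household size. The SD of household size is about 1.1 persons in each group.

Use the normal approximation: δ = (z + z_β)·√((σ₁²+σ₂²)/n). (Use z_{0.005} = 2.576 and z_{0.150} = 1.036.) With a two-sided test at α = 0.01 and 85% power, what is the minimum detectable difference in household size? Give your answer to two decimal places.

Minimum detectable difference ≈ 0.21 persons

δ = (z_{α/2} + z_β) · √((σ₁²+σ₂²)/n)
  = (2.576 + 1.036) · √(2.42/727)
  = 3.612 · √0.00333
  = 3.612 · 0.0577
  = 0.2084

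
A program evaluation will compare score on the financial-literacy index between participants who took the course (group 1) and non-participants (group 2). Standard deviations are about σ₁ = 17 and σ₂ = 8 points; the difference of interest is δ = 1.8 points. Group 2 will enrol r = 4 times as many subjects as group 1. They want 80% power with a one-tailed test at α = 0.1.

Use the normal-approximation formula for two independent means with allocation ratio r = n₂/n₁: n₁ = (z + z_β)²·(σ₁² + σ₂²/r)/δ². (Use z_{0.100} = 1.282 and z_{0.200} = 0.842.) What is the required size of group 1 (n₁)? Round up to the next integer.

n₁ = (z_α + z_β)² · (σ₁² + σ₂²/r) / δ²
   = (1.282 + 0.842)² · (17² + 8²/4) / 1.8²
   = 4.5114 · (289 + 16) / 3.24
   = 4.5114 · 305 / 3.24
   = 424.68
Round up → n₁ = 425; n₂ = r·n₁ = 4 × 425 = 1700.

n₁ = 425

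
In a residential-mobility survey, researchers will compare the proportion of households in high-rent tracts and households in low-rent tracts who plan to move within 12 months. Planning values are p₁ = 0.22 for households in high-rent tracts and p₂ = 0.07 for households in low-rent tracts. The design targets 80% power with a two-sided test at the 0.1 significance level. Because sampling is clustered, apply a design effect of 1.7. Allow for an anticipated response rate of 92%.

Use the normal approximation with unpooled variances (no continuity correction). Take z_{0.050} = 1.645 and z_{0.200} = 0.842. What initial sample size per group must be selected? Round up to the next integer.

n = 121 per group

n = (z_{α/2} + z_β)² · [p₁(1−p₁) + p₂(1−p₂)] / (p₁ − p₂)²
  = (1.645 + 0.842)² · (0.22·0.78 + 0.07·0.93) / (0.15)²
  = (2.487)² · (0.1716 + 0.0651) / 0.0225
  = 6.1852 · 0.2367 / 0.0225
  = 65.07
Design effect: 1.7 × 65.07 = 110.62.
Adjust for 92% response: 110.62 / 0.92 = 120.23.
Round up → n = 121 per group.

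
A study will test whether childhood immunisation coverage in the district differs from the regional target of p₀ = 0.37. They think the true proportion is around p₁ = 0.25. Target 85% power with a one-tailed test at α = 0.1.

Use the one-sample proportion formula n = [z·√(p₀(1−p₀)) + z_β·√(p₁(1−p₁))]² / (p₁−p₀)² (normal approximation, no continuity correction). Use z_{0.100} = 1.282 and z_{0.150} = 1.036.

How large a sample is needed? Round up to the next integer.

n = 80

n = [z_α·√(p₀q₀) + z_β·√(p₁q₁)]² / (p₁ − p₀)²
  = [1.282·√(0.37·0.63) + 1.036·√(0.25·0.75)]² / (-0.12)²
  = [1.282·0.4828 + 1.036·0.4330]² / 0.0144
  = [1.0676]² / 0.0144
  = 79.14
Round up → n = 80.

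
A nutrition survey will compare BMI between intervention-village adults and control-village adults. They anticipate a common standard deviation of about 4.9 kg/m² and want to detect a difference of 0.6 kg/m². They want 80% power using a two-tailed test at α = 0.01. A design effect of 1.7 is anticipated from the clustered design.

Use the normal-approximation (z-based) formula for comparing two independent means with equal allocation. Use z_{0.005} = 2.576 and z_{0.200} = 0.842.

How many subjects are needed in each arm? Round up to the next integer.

n = 2650 per group

n = (z_{α/2} + z_β)² · (σ₁² + σ₂²) / δ²
  = (2.576 + 0.842)² · (2·4.9² = 48.02) / 0.6²
  = 11.6827 · 48.02 / 0.36
  = 1558.35
Design effect: 1.7 × 1558.35 = 2649.19.
Round up → n = 2650 per group.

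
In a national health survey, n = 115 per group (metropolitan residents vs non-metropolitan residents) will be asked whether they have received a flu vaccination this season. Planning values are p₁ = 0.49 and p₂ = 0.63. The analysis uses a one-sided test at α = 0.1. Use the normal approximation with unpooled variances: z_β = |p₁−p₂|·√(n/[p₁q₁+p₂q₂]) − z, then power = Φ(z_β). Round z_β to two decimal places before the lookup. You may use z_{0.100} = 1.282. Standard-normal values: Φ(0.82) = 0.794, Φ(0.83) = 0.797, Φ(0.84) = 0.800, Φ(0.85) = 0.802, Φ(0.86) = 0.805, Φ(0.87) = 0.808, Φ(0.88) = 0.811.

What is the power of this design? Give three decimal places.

z_β = |p₁−p₂|·√(n/[p₁q₁+p₂q₂]) − z_α
    = 0.14 · √(115/0.4830) − 1.282
    = 0.14 · 15.4303 − 1.282
    = 2.1602 − 1.282 = 0.8782 → 0.88
Power = Φ(0.88) = 0.811.

Power ≈ 0.811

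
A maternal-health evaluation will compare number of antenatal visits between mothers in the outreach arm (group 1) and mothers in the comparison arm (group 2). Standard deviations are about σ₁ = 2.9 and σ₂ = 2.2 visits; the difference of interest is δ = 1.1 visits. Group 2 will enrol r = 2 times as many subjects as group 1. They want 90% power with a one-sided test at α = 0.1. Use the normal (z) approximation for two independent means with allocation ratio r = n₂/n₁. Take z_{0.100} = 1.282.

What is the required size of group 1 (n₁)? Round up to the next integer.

n₁ = 59

n₁ = (z_α + z_β)² · (σ₁² + σ₂²/r) / δ²
   = (1.282 + 1.282)² · (2.9² + 2.2²/2) / 1.1²
   = 6.5741 · (8.41 + 2.42) / 1.21
   = 6.5741 · 10.83 / 1.21
   = 58.84
Round up → n₁ = 59; n₂ = r·n₁ = 2 × 59 = 118.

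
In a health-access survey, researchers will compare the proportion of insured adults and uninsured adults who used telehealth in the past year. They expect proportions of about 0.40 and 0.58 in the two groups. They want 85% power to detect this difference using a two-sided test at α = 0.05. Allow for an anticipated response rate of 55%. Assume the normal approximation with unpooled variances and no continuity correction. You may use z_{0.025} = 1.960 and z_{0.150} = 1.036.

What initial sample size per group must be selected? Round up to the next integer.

n = (z_{α/2} + z_β)² · [p₁(1−p₁) + p₂(1−p₂)] / (p₁ − p₂)²
  = (1.960 + 1.036)² · (0.40·0.60 + 0.58·0.42) / (-0.18)²
  = (2.996)² · (0.2400 + 0.2436) / 0.0324
  = 8.9760 · 0.4836 / 0.0324
  = 133.98
Adjust for 55% response: 133.98 / 0.55 = 243.59.
Round up → n = 244 per group.

n = 244 per group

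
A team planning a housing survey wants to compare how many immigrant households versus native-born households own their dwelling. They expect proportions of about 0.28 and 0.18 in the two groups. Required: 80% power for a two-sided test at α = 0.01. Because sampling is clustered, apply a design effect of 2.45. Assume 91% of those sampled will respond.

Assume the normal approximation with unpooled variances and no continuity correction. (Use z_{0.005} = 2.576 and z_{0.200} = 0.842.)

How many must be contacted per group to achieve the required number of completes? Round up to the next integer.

n = (z_{α/2} + z_β)² · [p₁(1−p₁) + p₂(1−p₂)] / (p₁ − p₂)²
  = (2.576 + 0.842)² · (0.28·0.72 + 0.18·0.82) / (0.10)²
  = (3.418)² · (0.2016 + 0.1476) / 0.0100
  = 11.6827 · 0.3492 / 0.0100
  = 407.96
Design effect: 2.45 × 407.96 = 999.50.
Adjust for 91% response: 999.50 / 0.91 = 1098.36.
Round up → n = 1099 per group.

n = 1099 per group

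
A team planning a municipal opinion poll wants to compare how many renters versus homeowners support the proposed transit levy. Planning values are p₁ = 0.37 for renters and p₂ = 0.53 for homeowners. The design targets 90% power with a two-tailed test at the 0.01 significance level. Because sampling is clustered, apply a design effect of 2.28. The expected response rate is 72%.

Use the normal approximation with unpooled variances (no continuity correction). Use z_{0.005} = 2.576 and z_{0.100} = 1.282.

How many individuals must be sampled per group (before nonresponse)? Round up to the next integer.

n = (z_{α/2} + z_β)² · [p₁(1−p₁) + p₂(1−p₂)] / (p₁ − p₂)²
  = (2.576 + 1.282)² · (0.37·0.63 + 0.53·0.47) / (-0.16)²
  = (3.858)² · (0.2331 + 0.2491) / 0.0256
  = 14.8842 · 0.4822 / 0.0256
  = 280.36
Design effect: 2.28 × 280.36 = 639.21.
Adjust for 72% response: 639.21 / 0.72 = 887.80.
Round up → n = 888 per group.

n = 888 per group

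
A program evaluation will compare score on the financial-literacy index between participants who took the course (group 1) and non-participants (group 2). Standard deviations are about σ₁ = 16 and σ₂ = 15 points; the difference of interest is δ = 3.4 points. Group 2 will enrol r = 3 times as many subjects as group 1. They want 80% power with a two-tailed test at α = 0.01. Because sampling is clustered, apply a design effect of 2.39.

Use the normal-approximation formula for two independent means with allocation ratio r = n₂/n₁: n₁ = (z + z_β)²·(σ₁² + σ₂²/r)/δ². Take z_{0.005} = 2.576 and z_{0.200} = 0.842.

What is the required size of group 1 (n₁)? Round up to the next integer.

n₁ = (z_{α/2} + z_β)² · (σ₁² + σ₂²/r) / δ²
   = (2.576 + 0.842)² · (16² + 15²/3) / 3.4²
   = 11.6827 · (256 + 75) / 11.56
   = 11.6827 · 331 / 11.56
   = 334.51
Design effect: 2.39 × 334.51 = 799.49.
Round up → n₁ = 800; n₂ = r·n₁ = 3 × 800 = 2400.

n₁ = 800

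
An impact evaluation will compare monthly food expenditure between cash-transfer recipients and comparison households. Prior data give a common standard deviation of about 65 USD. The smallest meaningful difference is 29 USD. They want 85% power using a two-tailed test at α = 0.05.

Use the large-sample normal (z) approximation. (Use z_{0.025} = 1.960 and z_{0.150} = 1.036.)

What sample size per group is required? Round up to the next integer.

n = (z_{α/2} + z_β)² · (σ₁² + σ₂²) / δ²
  = (1.960 + 1.036)² · (2·65² = 8450) / 29²
  = 8.9760 · 8450 / 841
  = 90.19
Round up → n = 91 per group.

n = 91 per group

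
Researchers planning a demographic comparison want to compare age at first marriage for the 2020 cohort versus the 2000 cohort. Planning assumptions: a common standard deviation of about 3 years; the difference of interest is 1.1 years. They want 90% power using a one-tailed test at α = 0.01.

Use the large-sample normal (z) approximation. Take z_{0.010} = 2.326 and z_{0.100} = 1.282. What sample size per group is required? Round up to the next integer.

n = (z_α + z_β)² · (σ₁² + σ₂²) / δ²
  = (2.326 + 1.282)² · (2·3² = 18) / 1.1²
  = 13.0177 · 18 / 1.21
  = 193.65
Round up → n = 194 per group.

n = 194 per group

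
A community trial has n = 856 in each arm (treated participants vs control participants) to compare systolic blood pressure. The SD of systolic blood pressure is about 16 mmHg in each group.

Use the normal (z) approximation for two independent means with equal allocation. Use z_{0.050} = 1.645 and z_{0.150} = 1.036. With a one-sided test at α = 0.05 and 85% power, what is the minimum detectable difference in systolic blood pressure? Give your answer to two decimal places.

Minimum detectable difference ≈ 2.07 mmHg

δ = (z_α + z_β) · √((σ₁²+σ₂²)/n)
  = (1.645 + 1.036) · √(512/856)
  = 2.681 · √0.59813
  = 2.681 · 0.7734
  = 2.0735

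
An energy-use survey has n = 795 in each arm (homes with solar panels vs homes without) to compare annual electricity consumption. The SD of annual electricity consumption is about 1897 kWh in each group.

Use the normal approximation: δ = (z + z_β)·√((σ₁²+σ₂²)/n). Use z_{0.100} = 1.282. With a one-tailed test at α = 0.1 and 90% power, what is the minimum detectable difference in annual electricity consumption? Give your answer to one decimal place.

Minimum detectable difference ≈ 244.0 kWh

δ = (z_α + z_β) · √((σ₁²+σ₂²)/n)
  = (1.282 + 1.282) · √(7197218/795)
  = 2.564 · √9053.1
  = 2.564 · 95.1478
  = 243.9590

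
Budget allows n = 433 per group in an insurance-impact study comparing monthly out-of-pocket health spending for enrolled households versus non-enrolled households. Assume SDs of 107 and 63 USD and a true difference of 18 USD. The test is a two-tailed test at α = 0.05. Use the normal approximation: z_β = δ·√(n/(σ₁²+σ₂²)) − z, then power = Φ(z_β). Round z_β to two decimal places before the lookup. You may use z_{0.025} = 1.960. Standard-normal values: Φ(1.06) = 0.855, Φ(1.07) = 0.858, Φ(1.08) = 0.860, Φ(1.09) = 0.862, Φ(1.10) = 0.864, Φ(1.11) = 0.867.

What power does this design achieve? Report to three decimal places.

z_β = δ·√(n/(σ₁²+σ₂²)) − z_{α/2}
    = 18 · √(433/15418) − 1.960
    = 18 · 0.16758 − 1.960
    = 3.0165 − 1.960 = 1.0565 → 1.06
Power = Φ(1.06) = 0.855.

Power ≈ 0.855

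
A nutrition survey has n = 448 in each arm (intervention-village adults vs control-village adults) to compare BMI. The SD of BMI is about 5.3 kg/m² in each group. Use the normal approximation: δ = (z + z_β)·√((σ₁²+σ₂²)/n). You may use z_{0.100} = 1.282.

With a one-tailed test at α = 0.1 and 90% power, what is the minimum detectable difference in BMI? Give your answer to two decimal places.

δ = (z_α + z_β) · √((σ₁²+σ₂²)/n)
  = (1.282 + 1.282) · √(56.18/448)
  = 2.564 · √0.1254
  = 2.564 · 0.3541
  = 0.9080

Minimum detectable difference ≈ 0.91 kg/m²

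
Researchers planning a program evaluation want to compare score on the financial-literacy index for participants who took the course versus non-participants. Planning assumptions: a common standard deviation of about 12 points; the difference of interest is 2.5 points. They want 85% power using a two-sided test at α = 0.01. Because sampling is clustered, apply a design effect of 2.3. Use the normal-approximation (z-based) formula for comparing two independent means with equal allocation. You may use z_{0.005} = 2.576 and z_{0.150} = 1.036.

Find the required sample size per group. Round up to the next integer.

n = (z_{α/2} + z_β)² · (σ₁² + σ₂²) / δ²
  = (2.576 + 1.036)² · (2·12² = 288) / 2.5²
  = 13.0465 · 288 / 6.25
  = 601.18
Design effect: 2.3 × 601.18 = 1382.72.
Round up → n = 1383 per group.

n = 1383 per group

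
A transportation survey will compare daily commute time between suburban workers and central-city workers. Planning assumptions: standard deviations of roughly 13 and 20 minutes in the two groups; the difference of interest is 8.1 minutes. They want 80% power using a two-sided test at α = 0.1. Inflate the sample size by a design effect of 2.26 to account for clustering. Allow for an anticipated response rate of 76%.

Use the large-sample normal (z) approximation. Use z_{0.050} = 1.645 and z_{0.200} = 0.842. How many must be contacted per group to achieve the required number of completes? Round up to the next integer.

n = (z_{α/2} + z_β)² · (σ₁² + σ₂²) / δ²
  = (1.645 + 0.842)² · (13² + 20² = 569) / 8.1²
  = 6.1852 · 569 / 65.61
  = 53.64
Design effect: 2.26 × 53.64 = 121.23.
Adjust for 76% response: 121.23 / 0.76 = 159.51.
Round up → n = 160 per group.

n = 160 per group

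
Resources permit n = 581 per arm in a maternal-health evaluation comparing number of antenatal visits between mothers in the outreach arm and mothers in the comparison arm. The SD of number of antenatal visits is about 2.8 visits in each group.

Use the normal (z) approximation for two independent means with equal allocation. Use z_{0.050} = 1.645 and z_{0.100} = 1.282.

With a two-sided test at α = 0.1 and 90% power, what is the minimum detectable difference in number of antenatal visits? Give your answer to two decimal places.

Minimum detectable difference ≈ 0.48 visits

δ = (z_{α/2} + z_β) · √((σ₁²+σ₂²)/n)
  = (1.645 + 1.282) · √(15.68/581)
  = 2.927 · √0.02699
  = 2.927 · 0.1643
  = 0.4808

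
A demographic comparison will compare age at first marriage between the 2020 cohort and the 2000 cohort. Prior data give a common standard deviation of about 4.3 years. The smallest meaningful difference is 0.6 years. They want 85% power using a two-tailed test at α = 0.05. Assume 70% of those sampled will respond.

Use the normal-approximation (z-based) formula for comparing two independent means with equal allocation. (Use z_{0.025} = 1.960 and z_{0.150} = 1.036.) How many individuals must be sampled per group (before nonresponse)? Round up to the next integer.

n = 1318 per group

n = (z_{α/2} + z_β)² · (σ₁² + σ₂²) / δ²
  = (1.960 + 1.036)² · (2·4.3² = 36.98) / 0.6²
  = 8.9760 · 36.98 / 0.36
  = 922.04
Adjust for 70% response: 922.04 / 0.70 = 1317.19.
Round up → n = 1318 per group.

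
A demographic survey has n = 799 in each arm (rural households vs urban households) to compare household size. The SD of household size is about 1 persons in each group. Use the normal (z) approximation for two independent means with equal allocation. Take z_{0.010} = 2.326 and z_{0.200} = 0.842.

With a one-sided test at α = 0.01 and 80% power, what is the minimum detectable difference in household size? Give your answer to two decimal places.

Minimum detectable difference ≈ 0.16 persons

δ = (z_α + z_β) · √((σ₁²+σ₂²)/n)
  = (2.326 + 0.842) · √(2/799)
  = 3.168 · √0.0025
  = 3.168 · 0.0500
  = 0.1585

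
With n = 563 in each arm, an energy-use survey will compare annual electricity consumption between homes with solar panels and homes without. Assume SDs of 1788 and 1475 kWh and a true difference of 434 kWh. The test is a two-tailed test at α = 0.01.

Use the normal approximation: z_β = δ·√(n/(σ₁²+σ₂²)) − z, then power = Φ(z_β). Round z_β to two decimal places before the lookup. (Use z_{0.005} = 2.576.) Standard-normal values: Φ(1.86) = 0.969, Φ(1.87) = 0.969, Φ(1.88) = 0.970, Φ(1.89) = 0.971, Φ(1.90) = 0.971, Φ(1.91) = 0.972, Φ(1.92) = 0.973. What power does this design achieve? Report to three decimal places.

z_β = δ·√(n/(σ₁²+σ₂²)) − z_{α/2}
    = 434 · √(563/5372569) − 2.576
    = 434 · 0.01024 − 2.576
    = 4.4428 − 2.576 = 1.8668 → 1.87
Power = Φ(1.87) = 0.969.

Power ≈ 0.969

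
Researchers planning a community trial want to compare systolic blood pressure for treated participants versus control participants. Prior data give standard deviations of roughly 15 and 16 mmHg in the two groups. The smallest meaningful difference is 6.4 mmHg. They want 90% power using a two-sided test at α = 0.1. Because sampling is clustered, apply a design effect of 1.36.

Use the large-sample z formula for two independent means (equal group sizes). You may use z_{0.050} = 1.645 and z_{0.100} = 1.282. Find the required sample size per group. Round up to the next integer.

n = (z_{α/2} + z_β)² · (σ₁² + σ₂²) / δ²
  = (1.645 + 1.282)² · (15² + 16² = 481) / 6.4²
  = 8.5673 · 481 / 40.96
  = 100.61
Design effect: 1.36 × 100.61 = 136.83.
Round up → n = 137 per group.

n = 137 per group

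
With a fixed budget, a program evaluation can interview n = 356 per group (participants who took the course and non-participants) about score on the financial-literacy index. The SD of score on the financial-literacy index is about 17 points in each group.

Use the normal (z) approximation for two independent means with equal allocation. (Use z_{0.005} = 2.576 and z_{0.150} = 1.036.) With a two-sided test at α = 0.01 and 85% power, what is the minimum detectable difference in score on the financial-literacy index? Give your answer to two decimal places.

δ = (z_{α/2} + z_β) · √((σ₁²+σ₂²)/n)
  = (2.576 + 1.036) · √(578/356)
  = 3.612 · √1.6236
  = 3.612 · 1.2742
  = 4.6024

Minimum detectable difference ≈ 4.60 points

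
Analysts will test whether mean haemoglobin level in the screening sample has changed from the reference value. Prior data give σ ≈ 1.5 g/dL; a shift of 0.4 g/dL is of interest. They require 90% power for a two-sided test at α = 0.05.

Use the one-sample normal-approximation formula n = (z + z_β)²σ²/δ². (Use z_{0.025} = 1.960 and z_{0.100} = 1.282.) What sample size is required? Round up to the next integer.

n = 148

n = (z_{α/2} + z_β)² · σ² / δ²
  = (1.960 + 1.282)² · 1.5² / 0.4²
  = 10.5106 · 2.25 / 0.16
  = 147.80
Round up → n = 148.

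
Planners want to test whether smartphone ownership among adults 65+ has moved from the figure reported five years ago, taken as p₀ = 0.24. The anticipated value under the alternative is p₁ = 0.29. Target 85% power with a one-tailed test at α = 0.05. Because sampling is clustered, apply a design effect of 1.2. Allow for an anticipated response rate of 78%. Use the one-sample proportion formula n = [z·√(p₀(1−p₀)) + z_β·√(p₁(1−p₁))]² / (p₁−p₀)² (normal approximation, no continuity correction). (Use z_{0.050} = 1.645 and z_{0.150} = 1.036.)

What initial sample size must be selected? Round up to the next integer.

n = [z_α·√(p₀q₀) + z_β·√(p₁q₁)]² / (p₁ − p₀)²
  = [1.645·√(0.24·0.76) + 1.036·√(0.29·0.71)]² / (0.05)²
  = [1.645·0.4271 + 1.036·0.4538]² / 0.0025
  = [1.1726]² / 0.0025
  = 550.04
Design effect: 1.2 × 550.04 = 660.05.
Adjust for 78% response: 660.05 / 0.78 = 846.22.
Round up → n = 847.

n = 847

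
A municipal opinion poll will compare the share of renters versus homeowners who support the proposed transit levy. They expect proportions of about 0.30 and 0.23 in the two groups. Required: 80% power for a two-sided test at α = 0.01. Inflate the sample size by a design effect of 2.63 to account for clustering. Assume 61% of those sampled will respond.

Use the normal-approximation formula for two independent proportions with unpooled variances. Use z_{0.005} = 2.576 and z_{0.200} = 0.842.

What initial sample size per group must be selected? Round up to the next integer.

n = (z_{α/2} + z_β)² · [p₁(1−p₁) + p₂(1−p₂)] / (p₁ − p₂)²
  = (2.576 + 0.842)² · (0.30·0.70 + 0.23·0.77) / (0.07)²
  = (3.418)² · (0.2100 + 0.1771) / 0.0049
  = 11.6827 · 0.3871 / 0.0049
  = 922.94
Design effect: 2.63 × 922.94 = 2427.32.
Adjust for 61% response: 2427.32 / 0.61 = 3979.21.
Round up → n = 3980 per group.

n = 3980 per group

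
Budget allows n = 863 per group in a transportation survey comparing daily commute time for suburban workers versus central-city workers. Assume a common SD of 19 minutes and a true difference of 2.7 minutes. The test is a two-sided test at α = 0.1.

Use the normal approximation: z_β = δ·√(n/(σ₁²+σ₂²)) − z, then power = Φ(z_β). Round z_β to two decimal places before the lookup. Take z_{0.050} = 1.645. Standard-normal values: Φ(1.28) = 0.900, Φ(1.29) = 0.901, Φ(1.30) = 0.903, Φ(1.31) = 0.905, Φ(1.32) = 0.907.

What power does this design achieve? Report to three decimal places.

z_β = δ·√(n/(σ₁²+σ₂²)) − z_{α/2}
    = 2.7 · √(863/722) − 1.645
    = 2.7 · 1.09329 − 1.645
    = 2.9519 − 1.645 = 1.3069 → 1.31
Power = Φ(1.31) = 0.905.

Power ≈ 0.905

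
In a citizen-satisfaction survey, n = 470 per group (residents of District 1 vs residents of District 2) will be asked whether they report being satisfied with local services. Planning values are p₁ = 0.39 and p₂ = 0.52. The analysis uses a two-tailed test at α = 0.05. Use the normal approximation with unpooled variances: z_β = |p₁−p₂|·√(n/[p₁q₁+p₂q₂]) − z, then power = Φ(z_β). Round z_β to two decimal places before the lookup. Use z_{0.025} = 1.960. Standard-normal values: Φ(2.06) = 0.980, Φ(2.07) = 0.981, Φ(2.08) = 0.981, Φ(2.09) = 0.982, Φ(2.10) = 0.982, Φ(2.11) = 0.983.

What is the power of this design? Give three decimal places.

z_β = |p₁−p₂|·√(n/[p₁q₁+p₂q₂]) − z_{α/2}
    = 0.13 · √(470/0.4875) − 1.960
    = 0.13 · 31.0500 − 1.960
    = 4.0365 − 1.960 = 2.0765 → 2.08
Power = Φ(2.08) = 0.981.

Power ≈ 0.981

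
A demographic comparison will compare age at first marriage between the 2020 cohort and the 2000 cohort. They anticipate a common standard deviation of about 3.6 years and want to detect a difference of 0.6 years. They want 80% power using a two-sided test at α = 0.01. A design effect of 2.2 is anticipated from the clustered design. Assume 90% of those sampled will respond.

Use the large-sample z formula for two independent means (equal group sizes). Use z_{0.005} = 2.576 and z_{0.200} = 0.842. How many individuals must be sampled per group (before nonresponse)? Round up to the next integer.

n = 2057 per group

n = (z_{α/2} + z_β)² · (σ₁² + σ₂²) / δ²
  = (2.576 + 0.842)² · (2·3.6² = 25.92) / 0.6²
  = 11.6827 · 25.92 / 0.36
  = 841.16
Design effect: 2.2 × 841.16 = 1850.54.
Adjust for 90% response: 1850.54 / 0.90 = 2056.16.
Round up → n = 2057 per group.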